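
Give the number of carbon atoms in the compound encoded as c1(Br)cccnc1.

The symbol for carbon appears 5 times in the SMILES. Lowercase c denotes aromatic carbon and counts toward C.

5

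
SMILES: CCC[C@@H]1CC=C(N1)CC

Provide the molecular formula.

Heavy atoms from the SMILES: 9 C, 1 N.
Implicit hydrogens by atom environment:
  4 × C: 2 H each → 8
  2 × C: 3 H each → 6
  2 × C: 1 H each → 2
  1 × C: no H
  1 × N: 1 H
  Total hydrogens = 17.
Molecular formula: C9H17N

C9H17N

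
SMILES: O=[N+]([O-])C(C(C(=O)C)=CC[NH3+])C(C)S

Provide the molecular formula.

Heavy atoms from the SMILES: 8 C, 2 N, 3 O, 1 S.
Implicit hydrogens by atom environment:
  3 × C: 1 H each → 3
  2 × C: 3 H each → 6
  2 × C: no H
  2 × O: no H
  1 × C: 2 H
  1 × N (charge +1): 3 H
  1 × N (charge +1): no H
  1 × O (charge -1): no H
  1 × S: 1 H
  Total hydrogens = 15.
Net charge +1.
Molecular formula: C8H15N2O3S+

C8H15N2O3S+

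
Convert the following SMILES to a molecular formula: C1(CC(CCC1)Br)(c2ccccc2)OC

C13H17BrO

Heavy atoms from the SMILES: 1 Br, 13 C, 1 O.
Implicit hydrogens by atom environment:
  5 × C (aromatic): 1 H each → 5
  4 × C: 2 H each → 8
  1 × Br: no H
  1 × C: 3 H
  1 × C: 1 H
  1 × C: no H
  1 × C (aromatic): no H
  1 × O: no H
  Total hydrogens = 17.
Molecular formula: C13H17BrO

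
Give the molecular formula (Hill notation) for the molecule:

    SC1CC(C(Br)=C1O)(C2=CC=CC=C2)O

C11H11BrO2S

Heavy atoms from the SMILES: 1 Br, 11 C, 2 O, 1 S.
Implicit hydrogens by atom environment:
  5 × C (aromatic): 1 H each → 5
  3 × C: no H
  2 × O: 1 H each → 2
  1 × Br: no H
  1 × C: 2 H
  1 × C: 1 H
  1 × C (aromatic): no H
  1 × S: 1 H
  Total hydrogens = 11.
Molecular formula: C11H11BrO2S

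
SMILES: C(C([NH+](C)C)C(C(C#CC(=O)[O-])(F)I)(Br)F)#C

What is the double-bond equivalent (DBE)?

5

Molecular formula from the SMILES: C10H9BrF2INO2.
DoU = (2C + 2 + N − H − X)/2 = (2·10 + 2 + 1 − 9 − 4)/2 = 10/2 = 5.
(Structurally: 0 ring(s) + 5 π bond(s) = 5.)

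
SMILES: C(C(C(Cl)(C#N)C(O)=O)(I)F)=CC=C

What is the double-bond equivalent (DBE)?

5

Molecular formula from the SMILES: C8H6ClFINO2.
DoU = (2C + 2 + N − H − X)/2 = (2·8 + 2 + 1 − 6 − 3)/2 = 10/2 = 5.
(Structurally: 0 ring(s) + 5 π bond(s) = 5.)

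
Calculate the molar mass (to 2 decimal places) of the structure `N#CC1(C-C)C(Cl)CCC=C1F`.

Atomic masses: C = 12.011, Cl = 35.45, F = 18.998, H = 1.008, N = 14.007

187.64

Molecular formula: C9H11ClFN.
M = 9×12.011 + 1×35.45 + 1×18.998 + 11×1.008 + 1×14.007 = 187.64 g/mol.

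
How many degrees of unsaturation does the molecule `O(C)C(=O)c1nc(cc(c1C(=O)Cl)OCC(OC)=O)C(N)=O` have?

Molecular formula from the SMILES: C12H11ClN2O7.
DoU = (2C + 2 + N − H − X)/2 = (2·12 + 2 + 2 − 11 − 1)/2 = 16/2 = 8.
(Structurally: 1 ring(s) + 7 π bond(s) = 8.)

8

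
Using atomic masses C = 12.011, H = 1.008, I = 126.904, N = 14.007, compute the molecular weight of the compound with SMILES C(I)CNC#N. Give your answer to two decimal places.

195.99

Molecular formula: C3H5IN2.
M = 3×12.011 + 5×1.008 + 1×126.904 + 2×14.007 = 195.99 g/mol.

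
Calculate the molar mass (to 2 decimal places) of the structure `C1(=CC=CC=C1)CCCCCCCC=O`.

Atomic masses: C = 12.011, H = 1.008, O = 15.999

Molecular formula: C14H20O.
M = 14×12.011 + 20×1.008 + 1×15.999 = 204.31 g/mol.

204.31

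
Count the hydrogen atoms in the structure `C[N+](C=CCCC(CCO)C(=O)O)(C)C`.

22

Hydrogens are implicit in SMILES; fill each atom to its normal valence:
  4 × C: 2 H each → 8
  3 × C: 3 H each → 9
  3 × C: 1 H each → 3
  2 × O: 1 H each → 2
  1 × C: no H
  1 × N (charge +1): no H
  1 × O: no H
  Total hydrogens = 22.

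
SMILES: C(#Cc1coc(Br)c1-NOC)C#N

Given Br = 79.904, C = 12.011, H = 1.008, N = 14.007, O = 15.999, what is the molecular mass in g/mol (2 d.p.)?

Molecular formula: C8H5BrN2O2.
M = 1×79.904 + 8×12.011 + 5×1.008 + 2×14.007 + 2×15.999 = 241.04 g/mol.

241.04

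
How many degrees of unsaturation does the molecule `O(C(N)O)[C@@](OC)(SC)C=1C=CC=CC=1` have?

4

Molecular formula from the SMILES: C10H15NO3S.
DoU = (2C + 2 + N − H − X)/2 = (2·10 + 2 + 1 − 15 − 0)/2 = 8/2 = 4.
(Structurally: 1 ring(s) + 3 π bond(s) = 4.)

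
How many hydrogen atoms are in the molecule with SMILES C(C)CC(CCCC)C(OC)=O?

20

Hydrogens are implicit in SMILES; fill each atom to its normal valence:
  5 × C: 2 H each → 10
  3 × C: 3 H each → 9
  2 × O: no H
  1 × C: 1 H
  1 × C: no H
  Total hydrogens = 20.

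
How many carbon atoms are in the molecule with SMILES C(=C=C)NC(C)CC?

7

The symbol for carbon appears 7 times in the SMILES.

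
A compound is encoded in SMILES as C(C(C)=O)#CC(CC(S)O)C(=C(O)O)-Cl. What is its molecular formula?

Heavy atoms from the SMILES: 9 C, 1 Cl, 4 O, 1 S.
Implicit hydrogens by atom environment:
  5 × C: no H
  3 × O: 1 H each → 3
  2 × C: 1 H each → 2
  1 × C: 3 H
  1 × C: 2 H
  1 × Cl: no H
  1 × O: no H
  1 × S: 1 H
  Total hydrogens = 11.
Molecular formula: C9H11ClO4S

C9H11ClO4S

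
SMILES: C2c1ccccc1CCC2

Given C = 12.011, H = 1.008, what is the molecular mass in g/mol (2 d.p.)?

132.21

Molecular formula: C10H12.
M = 10×12.011 + 12×1.008 = 132.21 g/mol.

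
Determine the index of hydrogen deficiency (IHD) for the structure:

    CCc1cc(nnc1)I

4

Molecular formula from the SMILES: C6H7IN2.
DoU = (2C + 2 + N − H − X)/2 = (2·6 + 2 + 2 − 7 − 1)/2 = 8/2 = 4.
(Structurally: 1 ring(s) + 3 π bond(s) = 4.)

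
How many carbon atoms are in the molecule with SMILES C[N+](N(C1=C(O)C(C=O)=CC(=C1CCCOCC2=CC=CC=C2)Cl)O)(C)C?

20

The symbol for carbon appears 20 times in the SMILES. (Cl is a single chlorine, not C + l.)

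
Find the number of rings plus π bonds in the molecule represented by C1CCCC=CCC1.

2

Molecular formula from the SMILES: C8H14.
DoU = (2C + 2 + N − H − X)/2 = (2·8 + 2 + 0 − 14 − 0)/2 = 4/2 = 2.
(Structurally: 1 ring(s) + 1 π bond(s) = 2.)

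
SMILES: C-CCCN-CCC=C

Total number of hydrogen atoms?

Hydrogens are implicit in SMILES; fill each atom to its normal valence:
  6 × C: 2 H each → 12
  1 × C: 3 H
  1 × C: 1 H
  1 × N: 1 H
  Total hydrogens = 17.

17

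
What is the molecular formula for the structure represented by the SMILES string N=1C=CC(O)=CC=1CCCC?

C9H13NO

Heavy atoms from the SMILES: 9 C, 1 N, 1 O.
Implicit hydrogens by atom environment:
  3 × C: 2 H each → 6
  3 × C (aromatic): 1 H each → 3
  2 × C (aromatic): no H
  1 × C: 3 H
  1 × N (aromatic): no H
  1 × O: 1 H
  Total hydrogens = 13.
Molecular formula: C9H13NO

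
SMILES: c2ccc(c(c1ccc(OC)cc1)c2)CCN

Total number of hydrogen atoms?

17

Hydrogens are implicit in SMILES; fill each atom to its normal valence:
  8 × C (aromatic): 1 H each → 8
  4 × C (aromatic): no H
  2 × C: 2 H each → 4
  1 × C: 3 H
  1 × N: 2 H
  1 × O: no H
  Total hydrogens = 17.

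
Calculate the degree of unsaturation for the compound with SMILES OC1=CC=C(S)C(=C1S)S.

4

Molecular formula from the SMILES: C6H6OS3.
DoU = (2C + 2 + N − H − X)/2 = (2·6 + 2 + 0 − 6 − 0)/2 = 8/2 = 4.
(Structurally: 1 ring(s) + 3 π bond(s) = 4.)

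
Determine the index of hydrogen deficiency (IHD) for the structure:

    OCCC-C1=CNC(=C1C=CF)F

Molecular formula from the SMILES: C9H11F2NO.
DoU = (2C + 2 + N − H − X)/2 = (2·9 + 2 + 1 − 11 − 2)/2 = 8/2 = 4.
(Structurally: 1 ring(s) + 3 π bond(s) = 4.)

4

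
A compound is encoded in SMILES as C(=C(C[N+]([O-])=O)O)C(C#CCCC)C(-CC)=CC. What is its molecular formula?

C14H21NO3

Heavy atoms from the SMILES: 14 C, 1 N, 3 O.
Implicit hydrogens by atom environment:
  4 × C: 2 H each → 8
  4 × C: no H
  3 × C: 3 H each → 9
  3 × C: 1 H each → 3
  1 × N (charge +1): no H
  1 × O: 1 H
  1 × O: no H
  1 × O (charge -1): no H
  Total hydrogens = 21.
Molecular formula: C14H21NO3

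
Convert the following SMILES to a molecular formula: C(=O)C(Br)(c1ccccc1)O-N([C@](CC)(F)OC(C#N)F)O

Heavy atoms from the SMILES: 1 Br, 13 C, 2 F, 2 N, 4 O.
Implicit hydrogens by atom environment:
  5 × C (aromatic): 1 H each → 5
  3 × C: no H
  3 × O: no H
  2 × C: 1 H each → 2
  2 × F: no H
  2 × N: no H
  1 × Br: no H
  1 × C: 3 H
  1 × C: 2 H
  1 × C (aromatic): no H
  1 × O: 1 H
  Total hydrogens = 13.
Molecular formula: C13H13BrF2N2O4

C13H13BrF2N2O4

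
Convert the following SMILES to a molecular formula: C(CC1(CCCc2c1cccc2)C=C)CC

C16H22

Heavy atoms from the SMILES: 16 C.
Implicit hydrogens by atom environment:
  7 × C: 2 H each → 14
  4 × C (aromatic): 1 H each → 4
  2 × C (aromatic): no H
  1 × C: 3 H
  1 × C: 1 H
  1 × C: no H
  Total hydrogens = 22.
Molecular formula: C16H22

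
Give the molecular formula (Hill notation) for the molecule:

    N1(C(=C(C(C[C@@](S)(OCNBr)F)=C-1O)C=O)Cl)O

C8H9BrClFN2O4S

Heavy atoms from the SMILES: 1 Br, 8 C, 1 Cl, 1 F, 2 N, 4 O, 1 S.
Implicit hydrogens by atom environment:
  4 × C (aromatic): no H
  2 × C: 2 H each → 4
  2 × O: 1 H each → 2
  2 × O: no H
  1 × Br: no H
  1 × C: 1 H
  1 × C: no H
  1 × Cl: no H
  1 × F: no H
  1 × N: 1 H
  1 × N (aromatic): no H
  1 × S: 1 H
  Total hydrogens = 9.
Molecular formula: C8H9BrClFN2O4S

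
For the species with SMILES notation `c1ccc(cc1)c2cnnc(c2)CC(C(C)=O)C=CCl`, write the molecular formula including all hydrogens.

Heavy atoms from the SMILES: 16 C, 1 Cl, 2 N, 1 O.
Implicit hydrogens by atom environment:
  7 × C (aromatic): 1 H each → 7
  3 × C: 1 H each → 3
  3 × C (aromatic): no H
  2 × N (aromatic): no H
  1 × C: 3 H
  1 × C: 2 H
  1 × C: no H
  1 × Cl: no H
  1 × O: no H
  Total hydrogens = 15.
Molecular formula: C16H15ClN2O

C16H15ClN2O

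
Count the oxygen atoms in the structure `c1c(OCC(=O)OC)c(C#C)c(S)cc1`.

The symbol for oxygen appears 3 times in the SMILES.

3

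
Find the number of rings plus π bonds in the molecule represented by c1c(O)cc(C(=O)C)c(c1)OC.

Molecular formula from the SMILES: C9H10O3.
DoU = (2C + 2 + N − H − X)/2 = (2·9 + 2 + 0 − 10 − 0)/2 = 10/2 = 5.
(Structurally: 1 ring(s) + 4 π bond(s) = 5.)

5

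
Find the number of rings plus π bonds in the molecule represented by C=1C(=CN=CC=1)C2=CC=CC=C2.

Molecular formula from the SMILES: C11H9N.
DoU = (2C + 2 + N − H − X)/2 = (2·11 + 2 + 1 − 9 − 0)/2 = 16/2 = 8.
(Structurally: 2 ring(s) + 6 π bond(s) = 8.)

8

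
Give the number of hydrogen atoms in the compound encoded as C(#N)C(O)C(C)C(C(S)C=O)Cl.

Hydrogens are implicit in SMILES; fill each atom to its normal valence:
  5 × C: 1 H each → 5
  1 × C: 3 H
  1 × C: no H
  1 × Cl: no H
  1 × N: no H
  1 × O: 1 H
  1 × O: no H
  1 × S: 1 H
  Total hydrogens = 10.

10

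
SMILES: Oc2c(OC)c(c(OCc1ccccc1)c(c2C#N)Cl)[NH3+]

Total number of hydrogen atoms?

14

Hydrogens are implicit in SMILES; fill each atom to its normal valence:
  7 × C (aromatic): no H
  5 × C (aromatic): 1 H each → 5
  2 × O: no H
  1 × C: 3 H
  1 × C: 2 H
  1 × C: no H
  1 × Cl: no H
  1 × N (charge +1): 3 H
  1 × N: no H
  1 × O: 1 H
  Total hydrogens = 14.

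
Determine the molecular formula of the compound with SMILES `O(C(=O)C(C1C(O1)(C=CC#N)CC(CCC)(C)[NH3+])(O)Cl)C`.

Heavy atoms from the SMILES: 14 C, 1 Cl, 2 N, 4 O.
Implicit hydrogens by atom environment:
  5 × C: no H
  3 × C: 3 H each → 9
  3 × C: 2 H each → 6
  3 × C: 1 H each → 3
  3 × O: no H
  1 × Cl: no H
  1 × N (charge +1): 3 H
  1 × N: no H
  1 × O: 1 H
  Total hydrogens = 22.
Net charge +1.
Molecular formula: C14H22ClN2O4+

C14H22ClN2O4+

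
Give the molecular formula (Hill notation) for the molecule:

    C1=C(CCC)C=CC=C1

Heavy atoms from the SMILES: 9 C.
Implicit hydrogens by atom environment:
  5 × C (aromatic): 1 H each → 5
  2 × C: 2 H each → 4
  1 × C: 3 H
  1 × C (aromatic): no H
  Total hydrogens = 12.
Molecular formula: C9H12

C9H12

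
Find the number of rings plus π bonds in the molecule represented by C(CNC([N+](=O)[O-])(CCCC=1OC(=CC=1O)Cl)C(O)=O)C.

5

Molecular formula from the SMILES: C12H17ClN2O6.
DoU = (2C + 2 + N − H − X)/2 = (2·12 + 2 + 2 − 17 − 1)/2 = 10/2 = 5.
(Structurally: 1 ring(s) + 4 π bond(s) = 5.)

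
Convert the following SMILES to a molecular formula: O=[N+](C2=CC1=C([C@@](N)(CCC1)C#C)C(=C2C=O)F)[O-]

Heavy atoms from the SMILES: 13 C, 1 F, 2 N, 3 O.
Implicit hydrogens by atom environment:
  5 × C (aromatic): no H
  3 × C: 2 H each → 6
  2 × C: 1 H each → 2
  2 × C: no H
  2 × O: no H
  1 × C (aromatic): 1 H
  1 × F: no H
  1 × N: 2 H
  1 × N (charge +1): no H
  1 × O (charge -1): no H
  Total hydrogens = 11.
Molecular formula: C13H11FN2O3

C13H11FN2O3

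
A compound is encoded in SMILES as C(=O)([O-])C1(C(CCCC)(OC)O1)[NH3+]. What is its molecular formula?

C8H15NO4

Heavy atoms from the SMILES: 8 C, 1 N, 4 O.
Implicit hydrogens by atom environment:
  3 × C: 2 H each → 6
  3 × C: no H
  3 × O: no H
  2 × C: 3 H each → 6
  1 × N (charge +1): 3 H
  1 × O (charge -1): no H
  Total hydrogens = 15.
Molecular formula: C8H15NO4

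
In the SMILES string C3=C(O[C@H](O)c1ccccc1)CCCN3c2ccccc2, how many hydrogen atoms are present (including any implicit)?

19

Hydrogens are implicit in SMILES; fill each atom to its normal valence:
  10 × C (aromatic): 1 H each → 10
  3 × C: 2 H each → 6
  2 × C: 1 H each → 2
  2 × C (aromatic): no H
  1 × C: no H
  1 × N: no H
  1 × O: 1 H
  1 × O: no H
  Total hydrogens = 19.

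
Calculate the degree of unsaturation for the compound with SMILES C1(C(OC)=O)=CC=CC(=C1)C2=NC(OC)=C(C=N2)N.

9

Molecular formula from the SMILES: C13H13N3O3.
DoU = (2C + 2 + N − H − X)/2 = (2·13 + 2 + 3 − 13 − 0)/2 = 18/2 = 9.
(Structurally: 2 ring(s) + 7 π bond(s) = 9.)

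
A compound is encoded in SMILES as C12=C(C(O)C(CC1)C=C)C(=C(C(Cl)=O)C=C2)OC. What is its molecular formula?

Heavy atoms from the SMILES: 14 C, 1 Cl, 3 O.
Implicit hydrogens by atom environment:
  4 × C (aromatic): no H
  3 × C: 2 H each → 6
  3 × C: 1 H each → 3
  2 × C (aromatic): 1 H each → 2
  2 × O: no H
  1 × C: 3 H
  1 × C: no H
  1 × Cl: no H
  1 × O: 1 H
  Total hydrogens = 15.
Molecular formula: C14H15ClO3

C14H15ClO3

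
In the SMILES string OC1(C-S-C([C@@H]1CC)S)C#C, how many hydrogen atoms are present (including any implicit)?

Hydrogens are implicit in SMILES; fill each atom to its normal valence:
  3 × C: 1 H each → 3
  2 × C: 2 H each → 4
  2 × C: no H
  1 × C: 3 H
  1 × O: 1 H
  1 × S: 1 H
  1 × S: no H
  Total hydrogens = 12.

12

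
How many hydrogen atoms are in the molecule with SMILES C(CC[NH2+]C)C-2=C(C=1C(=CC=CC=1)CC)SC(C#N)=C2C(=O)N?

Hydrogens are implicit in SMILES; fill each atom to its normal valence:
  6 × C (aromatic): no H
  4 × C: 2 H each → 8
  4 × C (aromatic): 1 H each → 4
  2 × C: 3 H each → 6
  2 × C: no H
  1 × N: 2 H
  1 × N (charge +1): 2 H
  1 × N: no H
  1 × O: no H
  1 × S (aromatic): no H
  Total hydrogens = 22.

22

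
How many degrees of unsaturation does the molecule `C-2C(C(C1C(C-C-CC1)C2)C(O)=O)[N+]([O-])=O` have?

4

Molecular formula from the SMILES: C11H17NO4.
DoU = (2C + 2 + N − H − X)/2 = (2·11 + 2 + 1 − 17 − 0)/2 = 8/2 = 4.
(Structurally: 2 ring(s) + 2 π bond(s) = 4.)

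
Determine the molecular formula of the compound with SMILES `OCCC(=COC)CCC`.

Heavy atoms from the SMILES: 8 C, 2 O.
Implicit hydrogens by atom environment:
  4 × C: 2 H each → 8
  2 × C: 3 H each → 6
  1 × C: 1 H
  1 × C: no H
  1 × O: 1 H
  1 × O: no H
  Total hydrogens = 16.
Molecular formula: C8H16O2

C8H16O2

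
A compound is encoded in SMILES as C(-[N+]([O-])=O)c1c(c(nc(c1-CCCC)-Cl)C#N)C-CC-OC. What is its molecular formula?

C15H20ClN3O3

Heavy atoms from the SMILES: 15 C, 1 Cl, 3 N, 3 O.
Implicit hydrogens by atom environment:
  7 × C: 2 H each → 14
  5 × C (aromatic): no H
  2 × C: 3 H each → 6
  2 × O: no H
  1 × C: no H
  1 × Cl: no H
  1 × N (aromatic): no H
  1 × N: no H
  1 × N (charge +1): no H
  1 × O (charge -1): no H
  Total hydrogens = 20.
Molecular formula: C15H20ClN3O3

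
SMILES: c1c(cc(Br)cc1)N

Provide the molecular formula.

Heavy atoms from the SMILES: 1 Br, 6 C, 1 N.
Implicit hydrogens by atom environment:
  4 × C (aromatic): 1 H each → 4
  2 × C (aromatic): no H
  1 × Br: no H
  1 × N: 2 H
  Total hydrogens = 6.
Molecular formula: C6H6BrN

C6H6BrN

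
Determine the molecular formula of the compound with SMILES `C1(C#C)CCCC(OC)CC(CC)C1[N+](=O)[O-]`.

Heavy atoms from the SMILES: 13 C, 1 N, 3 O.
Implicit hydrogens by atom environment:
  5 × C: 2 H each → 10
  5 × C: 1 H each → 5
  2 × C: 3 H each → 6
  2 × O: no H
  1 × C: no H
  1 × N (charge +1): no H
  1 × O (charge -1): no H
  Total hydrogens = 21.
Molecular formula: C13H21NO3

C13H21NO3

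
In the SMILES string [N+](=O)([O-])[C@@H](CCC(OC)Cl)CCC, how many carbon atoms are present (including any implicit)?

The symbol for carbon appears 8 times in the SMILES. (Cl is a single chlorine, not C + l.)

8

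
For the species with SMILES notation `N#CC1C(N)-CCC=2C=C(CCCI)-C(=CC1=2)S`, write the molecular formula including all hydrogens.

C14H17IN2S

Heavy atoms from the SMILES: 14 C, 1 I, 2 N, 1 S.
Implicit hydrogens by atom environment:
  5 × C: 2 H each → 10
  4 × C (aromatic): no H
  2 × C (aromatic): 1 H each → 2
  2 × C: 1 H each → 2
  1 × C: no H
  1 × I: no H
  1 × N: 2 H
  1 × N: no H
  1 × S: 1 H
  Total hydrogens = 17.
Molecular formula: C14H17IN2S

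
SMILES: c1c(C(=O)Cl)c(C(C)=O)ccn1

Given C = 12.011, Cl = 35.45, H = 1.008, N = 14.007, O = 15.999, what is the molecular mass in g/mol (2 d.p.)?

Molecular formula: C8H6ClNO2.
M = 8×12.011 + 1×35.45 + 6×1.008 + 1×14.007 + 2×15.999 = 183.59 g/mol.

183.59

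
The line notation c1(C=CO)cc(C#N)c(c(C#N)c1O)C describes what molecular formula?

C11H8N2O2

Heavy atoms from the SMILES: 11 C, 2 N, 2 O.
Implicit hydrogens by atom environment:
  5 × C (aromatic): no H
  2 × C: 1 H each → 2
  2 × C: no H
  2 × N: no H
  2 × O: 1 H each → 2
  1 × C: 3 H
  1 × C (aromatic): 1 H
  Total hydrogens = 8.
Molecular formula: C11H8N2O2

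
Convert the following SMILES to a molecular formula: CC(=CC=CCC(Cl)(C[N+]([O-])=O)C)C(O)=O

C10H14ClNO4

Heavy atoms from the SMILES: 10 C, 1 Cl, 1 N, 4 O.
Implicit hydrogens by atom environment:
  3 × C: 1 H each → 3
  3 × C: no H
  2 × C: 3 H each → 6
  2 × C: 2 H each → 4
  2 × O: no H
  1 × Cl: no H
  1 × N (charge +1): no H
  1 × O: 1 H
  1 × O (charge -1): no H
  Total hydrogens = 14.
Molecular formula: C10H14ClNO4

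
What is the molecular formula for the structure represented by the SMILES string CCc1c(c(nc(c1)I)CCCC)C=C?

C13H18IN

Heavy atoms from the SMILES: 13 C, 1 I, 1 N.
Implicit hydrogens by atom environment:
  5 × C: 2 H each → 10
  4 × C (aromatic): no H
  2 × C: 3 H each → 6
  1 × C (aromatic): 1 H
  1 × C: 1 H
  1 × I: no H
  1 × N (aromatic): no H
  Total hydrogens = 18.
Molecular formula: C13H18IN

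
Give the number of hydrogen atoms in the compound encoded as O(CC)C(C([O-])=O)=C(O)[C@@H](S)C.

Hydrogens are implicit in SMILES; fill each atom to its normal valence:
  3 × C: no H
  2 × C: 3 H each → 6
  2 × O: no H
  1 × C: 2 H
  1 × C: 1 H
  1 × O: 1 H
  1 × O (charge -1): no H
  1 × S: 1 H
  Total hydrogens = 11.

11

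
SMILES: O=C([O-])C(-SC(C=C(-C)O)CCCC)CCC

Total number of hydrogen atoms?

Hydrogens are implicit in SMILES; fill each atom to its normal valence:
  5 × C: 2 H each → 10
  3 × C: 3 H each → 9
  3 × C: 1 H each → 3
  2 × C: no H
  1 × O: 1 H
  1 × O: no H
  1 × O (charge -1): no H
  1 × S: no H
  Total hydrogens = 23.

23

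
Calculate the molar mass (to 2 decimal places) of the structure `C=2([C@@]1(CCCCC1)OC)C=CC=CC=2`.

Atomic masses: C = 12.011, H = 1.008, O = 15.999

Molecular formula: C13H18O.
M = 13×12.011 + 18×1.008 + 1×15.999 = 190.29 g/mol.

190.29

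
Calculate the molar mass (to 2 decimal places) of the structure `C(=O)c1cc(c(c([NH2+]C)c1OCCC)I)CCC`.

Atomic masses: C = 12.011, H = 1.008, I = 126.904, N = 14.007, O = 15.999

362.23

Molecular formula: C14H21INO2+.
M = 14×12.011 + 21×1.008 + 1×126.904 + 1×14.007 + 2×15.999 = 362.23 g/mol.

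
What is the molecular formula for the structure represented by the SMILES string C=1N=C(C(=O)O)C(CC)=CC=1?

C8H9NO2

Heavy atoms from the SMILES: 8 C, 1 N, 2 O.
Implicit hydrogens by atom environment:
  3 × C (aromatic): 1 H each → 3
  2 × C (aromatic): no H
  1 × C: 3 H
  1 × C: 2 H
  1 × C: no H
  1 × N (aromatic): no H
  1 × O: 1 H
  1 × O: no H
  Total hydrogens = 9.
Molecular formula: C8H9NO2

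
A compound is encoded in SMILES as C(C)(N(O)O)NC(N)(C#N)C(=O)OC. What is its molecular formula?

C6H12N4O4

Heavy atoms from the SMILES: 6 C, 4 N, 4 O.
Implicit hydrogens by atom environment:
  3 × C: no H
  2 × C: 3 H each → 6
  2 × N: no H
  2 × O: 1 H each → 2
  2 × O: no H
  1 × C: 1 H
  1 × N: 2 H
  1 × N: 1 H
  Total hydrogens = 12.
Molecular formula: C6H12N4O4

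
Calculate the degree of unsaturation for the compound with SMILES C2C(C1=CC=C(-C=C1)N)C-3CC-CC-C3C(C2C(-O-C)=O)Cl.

7

Molecular formula from the SMILES: C18H24ClNO2.
DoU = (2C + 2 + N − H − X)/2 = (2·18 + 2 + 1 − 24 − 1)/2 = 14/2 = 7.
(Structurally: 3 ring(s) + 4 π bond(s) = 7.)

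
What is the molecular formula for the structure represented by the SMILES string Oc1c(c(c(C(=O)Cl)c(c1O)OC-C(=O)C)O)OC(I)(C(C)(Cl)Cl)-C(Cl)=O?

C14H11Cl4IO8

Heavy atoms from the SMILES: 14 C, 4 Cl, 1 I, 8 O.
Implicit hydrogens by atom environment:
  6 × C (aromatic): no H
  5 × C: no H
  5 × O: no H
  4 × Cl: no H
  3 × O: 1 H each → 3
  2 × C: 3 H each → 6
  1 × C: 2 H
  1 × I: no H
  Total hydrogens = 11.
Molecular formula: C14H11Cl4IO8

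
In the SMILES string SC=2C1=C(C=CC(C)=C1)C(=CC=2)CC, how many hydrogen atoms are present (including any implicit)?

Hydrogens are implicit in SMILES; fill each atom to its normal valence:
  5 × C (aromatic): 1 H each → 5
  5 × C (aromatic): no H
  2 × C: 3 H each → 6
  1 × C: 2 H
  1 × S: 1 H
  Total hydrogens = 14.

14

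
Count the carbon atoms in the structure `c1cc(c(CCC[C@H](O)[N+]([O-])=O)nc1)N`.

9

The symbol for carbon appears 9 times in the SMILES. Lowercase c denotes aromatic carbon and counts toward C.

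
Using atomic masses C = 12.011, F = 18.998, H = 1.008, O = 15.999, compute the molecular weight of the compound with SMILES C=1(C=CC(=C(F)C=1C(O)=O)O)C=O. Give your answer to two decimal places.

Molecular formula: C8H5FO4.
M = 8×12.011 + 1×18.998 + 5×1.008 + 4×15.999 = 184.12 g/mol.

184.12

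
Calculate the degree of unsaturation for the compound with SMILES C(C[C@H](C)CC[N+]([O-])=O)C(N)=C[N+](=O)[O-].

Molecular formula from the SMILES: C8H15N3O4.
DoU = (2C + 2 + N − H − X)/2 = (2·8 + 2 + 3 − 15 − 0)/2 = 6/2 = 3.
(Structurally: 0 ring(s) + 3 π bond(s) = 3.)

3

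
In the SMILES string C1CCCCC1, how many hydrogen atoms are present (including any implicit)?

12

Hydrogens are implicit in SMILES; fill each atom to its normal valence:
  6 × C: 2 H each → 12
  Total hydrogens = 12.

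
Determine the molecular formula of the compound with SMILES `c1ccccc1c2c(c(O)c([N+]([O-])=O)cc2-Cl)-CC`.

C14H12ClNO3

Heavy atoms from the SMILES: 14 C, 1 Cl, 1 N, 3 O.
Implicit hydrogens by atom environment:
  6 × C (aromatic): 1 H each → 6
  6 × C (aromatic): no H
  1 × C: 3 H
  1 × C: 2 H
  1 × Cl: no H
  1 × N (charge +1): no H
  1 × O: 1 H
  1 × O: no H
  1 × O (charge -1): no H
  Total hydrogens = 12.
Molecular formula: C14H12ClNO3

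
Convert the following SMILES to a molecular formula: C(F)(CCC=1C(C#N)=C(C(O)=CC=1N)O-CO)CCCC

Heavy atoms from the SMILES: 15 C, 1 F, 2 N, 3 O.
Implicit hydrogens by atom environment:
  6 × C: 2 H each → 12
  5 × C (aromatic): no H
  2 × O: 1 H each → 2
  1 × C: 3 H
  1 × C (aromatic): 1 H
  1 × C: 1 H
  1 × C: no H
  1 × F: no H
  1 × N: 2 H
  1 × N: no H
  1 × O: no H
  Total hydrogens = 21.
Molecular formula: C15H21FN2O3

C15H21FN2O3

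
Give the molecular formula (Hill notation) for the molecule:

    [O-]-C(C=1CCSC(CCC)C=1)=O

Heavy atoms from the SMILES: 9 C, 2 O, 1 S.
Implicit hydrogens by atom environment:
  4 × C: 2 H each → 8
  2 × C: 1 H each → 2
  2 × C: no H
  1 × C: 3 H
  1 × O: no H
  1 × O (charge -1): no H
  1 × S: no H
  Total hydrogens = 13.
Net charge -1.
Molecular formula: C9H13O2S-

C9H13O2S-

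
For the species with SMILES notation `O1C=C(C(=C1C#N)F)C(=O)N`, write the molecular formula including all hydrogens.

C6H3FN2O2

Heavy atoms from the SMILES: 6 C, 1 F, 2 N, 2 O.
Implicit hydrogens by atom environment:
  3 × C (aromatic): no H
  2 × C: no H
  1 × C (aromatic): 1 H
  1 × F: no H
  1 × N: 2 H
  1 × N: no H
  1 × O (aromatic): no H
  1 × O: no H
  Total hydrogens = 3.
Molecular formula: C6H3FN2O2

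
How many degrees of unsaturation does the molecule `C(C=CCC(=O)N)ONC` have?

2

Molecular formula from the SMILES: C6H12N2O2.
DoU = (2C + 2 + N − H − X)/2 = (2·6 + 2 + 2 − 12 − 0)/2 = 4/2 = 2.
(Structurally: 0 ring(s) + 2 π bond(s) = 2.)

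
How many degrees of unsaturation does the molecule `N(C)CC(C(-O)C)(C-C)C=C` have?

Molecular formula from the SMILES: C9H19NO.
DoU = (2C + 2 + N − H − X)/2 = (2·9 + 2 + 1 − 19 − 0)/2 = 2/2 = 1.
(Structurally: 0 ring(s) + 1 π bond(s) = 1.)

1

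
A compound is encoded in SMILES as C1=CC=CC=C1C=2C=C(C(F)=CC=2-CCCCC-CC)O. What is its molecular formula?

C19H23FO

Heavy atoms from the SMILES: 19 C, 1 F, 1 O.
Implicit hydrogens by atom environment:
  7 × C (aromatic): 1 H each → 7
  6 × C: 2 H each → 12
  5 × C (aromatic): no H
  1 × C: 3 H
  1 × F: no H
  1 × O: 1 H
  Total hydrogens = 23.
Molecular formula: C19H23FO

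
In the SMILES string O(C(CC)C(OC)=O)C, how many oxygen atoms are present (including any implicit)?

The symbol for oxygen appears 3 times in the SMILES.

3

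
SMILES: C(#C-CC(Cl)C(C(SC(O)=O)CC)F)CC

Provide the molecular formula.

C11H16ClFO2S

Heavy atoms from the SMILES: 11 C, 1 Cl, 1 F, 2 O, 1 S.
Implicit hydrogens by atom environment:
  3 × C: 2 H each → 6
  3 × C: 1 H each → 3
  3 × C: no H
  2 × C: 3 H each → 6
  1 × Cl: no H
  1 × F: no H
  1 × O: 1 H
  1 × O: no H
  1 × S: no H
  Total hydrogens = 16.
Molecular formula: C11H16ClFO2S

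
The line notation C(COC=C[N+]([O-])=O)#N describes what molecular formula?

C4H4N2O3

Heavy atoms from the SMILES: 4 C, 2 N, 3 O.
Implicit hydrogens by atom environment:
  2 × C: 1 H each → 2
  2 × O: no H
  1 × C: 2 H
  1 × C: no H
  1 × N (charge +1): no H
  1 × N: no H
  1 × O (charge -1): no H
  Total hydrogens = 4.
Molecular formula: C4H4N2O3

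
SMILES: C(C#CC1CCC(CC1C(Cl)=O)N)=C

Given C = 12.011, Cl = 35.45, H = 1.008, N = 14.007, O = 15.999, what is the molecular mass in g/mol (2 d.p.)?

Molecular formula: C11H14ClNO.
M = 11×12.011 + 1×35.45 + 14×1.008 + 1×14.007 + 1×15.999 = 211.69 g/mol.

211.69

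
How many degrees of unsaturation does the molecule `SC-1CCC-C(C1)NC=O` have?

2

Molecular formula from the SMILES: C7H13NOS.
DoU = (2C + 2 + N − H − X)/2 = (2·7 + 2 + 1 − 13 − 0)/2 = 4/2 = 2.
(Structurally: 1 ring(s) + 1 π bond(s) = 2.)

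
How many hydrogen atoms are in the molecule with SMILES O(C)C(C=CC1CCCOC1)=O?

14

Hydrogens are implicit in SMILES; fill each atom to its normal valence:
  4 × C: 2 H each → 8
  3 × C: 1 H each → 3
  3 × O: no H
  1 × C: 3 H
  1 × C: no H
  Total hydrogens = 14.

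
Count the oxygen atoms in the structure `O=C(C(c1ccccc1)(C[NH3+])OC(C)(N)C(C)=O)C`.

3

The symbol for oxygen appears 3 times in the SMILES.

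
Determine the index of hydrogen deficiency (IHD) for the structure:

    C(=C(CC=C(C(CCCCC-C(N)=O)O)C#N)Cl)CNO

Molecular formula from the SMILES: C14H22ClN3O3.
DoU = (2C + 2 + N − H − X)/2 = (2·14 + 2 + 3 − 22 − 1)/2 = 10/2 = 5.
(Structurally: 0 ring(s) + 5 π bond(s) = 5.)

5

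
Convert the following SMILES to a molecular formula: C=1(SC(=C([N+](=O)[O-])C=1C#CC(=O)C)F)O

Heavy atoms from the SMILES: 8 C, 1 F, 1 N, 4 O, 1 S.
Implicit hydrogens by atom environment:
  4 × C (aromatic): no H
  3 × C: no H
  2 × O: no H
  1 × C: 3 H
  1 × F: no H
  1 × N (charge +1): no H
  1 × O: 1 H
  1 × O (charge -1): no H
  1 × S (aromatic): no H
  Total hydrogens = 4.
Molecular formula: C8H4FNO4S

C8H4FNO4S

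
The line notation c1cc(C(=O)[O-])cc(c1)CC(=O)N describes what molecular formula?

C9H8NO3-

Heavy atoms from the SMILES: 9 C, 1 N, 3 O.
Implicit hydrogens by atom environment:
  4 × C (aromatic): 1 H each → 4
  2 × C (aromatic): no H
  2 × C: no H
  2 × O: no H
  1 × C: 2 H
  1 × N: 2 H
  1 × O (charge -1): no H
  Total hydrogens = 8.
Net charge -1.
Molecular formula: C9H8NO3-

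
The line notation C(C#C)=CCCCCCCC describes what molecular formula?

Heavy atoms from the SMILES: 11 C.
Implicit hydrogens by atom environment:
  6 × C: 2 H each → 12
  3 × C: 1 H each → 3
  1 × C: 3 H
  1 × C: no H
  Total hydrogens = 18.
Molecular formula: C11H18

C11H18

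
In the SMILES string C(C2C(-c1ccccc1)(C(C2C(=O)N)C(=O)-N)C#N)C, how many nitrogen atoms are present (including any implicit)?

The symbol for nitrogen appears 3 times in the SMILES.

3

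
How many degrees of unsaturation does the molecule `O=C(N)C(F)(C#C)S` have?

3

Molecular formula from the SMILES: C4H4FNOS.
DoU = (2C + 2 + N − H − X)/2 = (2·4 + 2 + 1 − 4 − 1)/2 = 6/2 = 3.
(Structurally: 0 ring(s) + 3 π bond(s) = 3.)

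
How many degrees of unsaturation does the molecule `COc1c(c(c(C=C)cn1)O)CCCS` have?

5

Molecular formula from the SMILES: C11H15NO2S.
DoU = (2C + 2 + N − H − X)/2 = (2·11 + 2 + 1 − 15 − 0)/2 = 10/2 = 5.
(Structurally: 1 ring(s) + 4 π bond(s) = 5.)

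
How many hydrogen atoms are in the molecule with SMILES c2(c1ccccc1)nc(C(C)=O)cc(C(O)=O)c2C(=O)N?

Hydrogens are implicit in SMILES; fill each atom to its normal valence:
  6 × C (aromatic): 1 H each → 6
  5 × C (aromatic): no H
  3 × C: no H
  3 × O: no H
  1 × C: 3 H
  1 × N: 2 H
  1 × N (aromatic): no H
  1 × O: 1 H
  Total hydrogens = 12.

12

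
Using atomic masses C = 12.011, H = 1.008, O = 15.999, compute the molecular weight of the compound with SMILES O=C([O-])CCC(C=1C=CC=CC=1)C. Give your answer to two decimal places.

177.22

Molecular formula: C11H13O2-.
M = 11×12.011 + 13×1.008 + 2×15.999 = 177.22 g/mol.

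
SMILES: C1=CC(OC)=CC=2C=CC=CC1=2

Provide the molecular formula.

Heavy atoms from the SMILES: 11 C, 1 O.
Implicit hydrogens by atom environment:
  7 × C (aromatic): 1 H each → 7
  3 × C (aromatic): no H
  1 × C: 3 H
  1 × O: no H
  Total hydrogens = 10.
Molecular formula: C11H10O

C11H10O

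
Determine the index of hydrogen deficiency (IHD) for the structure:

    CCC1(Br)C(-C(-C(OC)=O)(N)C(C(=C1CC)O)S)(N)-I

Molecular formula from the SMILES: C12H20BrIN2O3S.
DoU = (2C + 2 + N − H − X)/2 = (2·12 + 2 + 2 − 20 − 2)/2 = 6/2 = 3.
(Structurally: 1 ring(s) + 2 π bond(s) = 3.)

3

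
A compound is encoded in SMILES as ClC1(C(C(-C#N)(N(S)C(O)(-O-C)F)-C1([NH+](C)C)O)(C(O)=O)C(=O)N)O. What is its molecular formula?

Heavy atoms from the SMILES: 11 C, 1 Cl, 1 F, 4 N, 7 O, 1 S.
Implicit hydrogens by atom environment:
  8 × C: no H
  4 × O: 1 H each → 4
  3 × C: 3 H each → 9
  3 × O: no H
  2 × N: no H
  1 × Cl: no H
  1 × F: no H
  1 × N: 2 H
  1 × N (charge +1): 1 H
  1 × S: 1 H
  Total hydrogens = 17.
Net charge +1.
Molecular formula: C11H17ClFN4O7S+

C11H17ClFN4O7S+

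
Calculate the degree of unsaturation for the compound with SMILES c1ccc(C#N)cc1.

6

Molecular formula from the SMILES: C7H5N.
DoU = (2C + 2 + N − H − X)/2 = (2·7 + 2 + 1 − 5 − 0)/2 = 12/2 = 6.
(Structurally: 1 ring(s) + 5 π bond(s) = 6.)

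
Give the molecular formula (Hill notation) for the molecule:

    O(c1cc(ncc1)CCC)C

C9H13NO

Heavy atoms from the SMILES: 9 C, 1 N, 1 O.
Implicit hydrogens by atom environment:
  3 × C (aromatic): 1 H each → 3
  2 × C: 3 H each → 6
  2 × C: 2 H each → 4
  2 × C (aromatic): no H
  1 × N (aromatic): no H
  1 × O: no H
  Total hydrogens = 13.
Molecular formula: C9H13NO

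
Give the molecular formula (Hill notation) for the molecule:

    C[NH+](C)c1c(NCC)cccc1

C10H17N2+

Heavy atoms from the SMILES: 10 C, 2 N.
Implicit hydrogens by atom environment:
  4 × C (aromatic): 1 H each → 4
  3 × C: 3 H each → 9
  2 × C (aromatic): no H
  1 × C: 2 H
  1 × N (charge +1): 1 H
  1 × N: 1 H
  Total hydrogens = 17.
Net charge +1.
Molecular formula: C10H17N2+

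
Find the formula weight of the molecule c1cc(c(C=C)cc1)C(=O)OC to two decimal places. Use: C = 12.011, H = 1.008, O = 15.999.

Molecular formula: C10H10O2.
M = 10×12.011 + 10×1.008 + 2×15.999 = 162.19 g/mol.

162.19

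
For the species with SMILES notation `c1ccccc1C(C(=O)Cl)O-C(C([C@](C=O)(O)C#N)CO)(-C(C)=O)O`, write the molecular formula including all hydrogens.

Heavy atoms from the SMILES: 16 C, 1 Cl, 1 N, 7 O.
Implicit hydrogens by atom environment:
  5 × C (aromatic): 1 H each → 5
  5 × C: no H
  4 × O: no H
  3 × C: 1 H each → 3
  3 × O: 1 H each → 3
  1 × C: 3 H
  1 × C: 2 H
  1 × C (aromatic): no H
  1 × Cl: no H
  1 × N: no H
  Total hydrogens = 16.
Molecular formula: C16H16ClNO7

C16H16ClNO7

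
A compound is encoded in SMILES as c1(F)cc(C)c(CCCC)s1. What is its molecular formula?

C9H13FS

Heavy atoms from the SMILES: 9 C, 1 F, 1 S.
Implicit hydrogens by atom environment:
  3 × C: 2 H each → 6
  3 × C (aromatic): no H
  2 × C: 3 H each → 6
  1 × C (aromatic): 1 H
  1 × F: no H
  1 × S (aromatic): no H
  Total hydrogens = 13.
Molecular formula: C9H13FS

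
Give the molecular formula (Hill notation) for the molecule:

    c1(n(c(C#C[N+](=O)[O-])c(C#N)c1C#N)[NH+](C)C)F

Heavy atoms from the SMILES: 10 C, 1 F, 5 N, 2 O.
Implicit hydrogens by atom environment:
  4 × C (aromatic): no H
  4 × C: no H
  2 × C: 3 H each → 6
  2 × N: no H
  1 × F: no H
  1 × N (charge +1): 1 H
  1 × N (aromatic): no H
  1 × N (charge +1): no H
  1 × O: no H
  1 × O (charge -1): no H
  Total hydrogens = 7.
Net charge +1.
Molecular formula: C10H7FN5O2+

C10H7FN5O2+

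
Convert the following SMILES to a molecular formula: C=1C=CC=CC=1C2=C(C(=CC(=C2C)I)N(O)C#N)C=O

Heavy atoms from the SMILES: 15 C, 1 I, 2 N, 2 O.
Implicit hydrogens by atom environment:
  6 × C (aromatic): 1 H each → 6
  6 × C (aromatic): no H
  2 × N: no H
  1 × C: 3 H
  1 × C: 1 H
  1 × C: no H
  1 × I: no H
  1 × O: 1 H
  1 × O: no H
  Total hydrogens = 11.
Molecular formula: C15H11IN2O2

C15H11IN2O2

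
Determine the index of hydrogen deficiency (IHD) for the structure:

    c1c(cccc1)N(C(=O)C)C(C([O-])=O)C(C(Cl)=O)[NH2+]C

Molecular formula from the SMILES: C13H15ClN2O4.
DoU = (2C + 2 + N − H − X)/2 = (2·13 + 2 + 2 − 15 − 1)/2 = 14/2 = 7.
(Structurally: 1 ring(s) + 6 π bond(s) = 7.)

7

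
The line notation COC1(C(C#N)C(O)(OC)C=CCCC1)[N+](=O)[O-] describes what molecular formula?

C11H16N2O5

Heavy atoms from the SMILES: 11 C, 2 N, 5 O.
Implicit hydrogens by atom environment:
  3 × C: 2 H each → 6
  3 × C: 1 H each → 3
  3 × C: no H
  3 × O: no H
  2 × C: 3 H each → 6
  1 × N: no H
  1 × N (charge +1): no H
  1 × O: 1 H
  1 × O (charge -1): no H
  Total hydrogens = 16.
Molecular formula: C11H16N2O5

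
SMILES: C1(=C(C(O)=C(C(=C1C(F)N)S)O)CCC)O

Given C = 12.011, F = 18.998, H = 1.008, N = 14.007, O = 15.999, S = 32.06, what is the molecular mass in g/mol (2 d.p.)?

247.28

Molecular formula: C10H14FNO3S.
M = 10×12.011 + 1×18.998 + 14×1.008 + 1×14.007 + 3×15.999 + 1×32.06 = 247.28 g/mol.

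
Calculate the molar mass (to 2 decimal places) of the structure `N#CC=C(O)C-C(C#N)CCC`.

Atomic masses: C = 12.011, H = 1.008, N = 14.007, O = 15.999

164.21

Molecular formula: C9H12N2O.
M = 9×12.011 + 12×1.008 + 2×14.007 + 1×15.999 = 164.21 g/mol.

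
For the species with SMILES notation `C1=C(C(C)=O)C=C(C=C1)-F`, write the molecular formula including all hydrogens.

C8H7FO

Heavy atoms from the SMILES: 8 C, 1 F, 1 O.
Implicit hydrogens by atom environment:
  4 × C (aromatic): 1 H each → 4
  2 × C (aromatic): no H
  1 × C: 3 H
  1 × C: no H
  1 × F: no H
  1 × O: no H
  Total hydrogens = 7.
Molecular formula: C8H7FO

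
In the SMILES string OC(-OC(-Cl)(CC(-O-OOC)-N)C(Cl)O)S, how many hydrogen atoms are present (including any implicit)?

13

Hydrogens are implicit in SMILES; fill each atom to its normal valence:
  4 × O: no H
  3 × C: 1 H each → 3
  2 × Cl: no H
  2 × O: 1 H each → 2
  1 × C: 3 H
  1 × C: 2 H
  1 × C: no H
  1 × N: 2 H
  1 × S: 1 H
  Total hydrogens = 13.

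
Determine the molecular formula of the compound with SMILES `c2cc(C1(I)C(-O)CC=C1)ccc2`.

C11H11IO

Heavy atoms from the SMILES: 11 C, 1 I, 1 O.
Implicit hydrogens by atom environment:
  5 × C (aromatic): 1 H each → 5
  3 × C: 1 H each → 3
  1 × C: 2 H
  1 × C: no H
  1 × C (aromatic): no H
  1 × I: no H
  1 × O: 1 H
  Total hydrogens = 11.
Molecular formula: C11H11IO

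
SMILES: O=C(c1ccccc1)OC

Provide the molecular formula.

Heavy atoms from the SMILES: 8 C, 2 O.
Implicit hydrogens by atom environment:
  5 × C (aromatic): 1 H each → 5
  2 × O: no H
  1 × C: 3 H
  1 × C (aromatic): no H
  1 × C: no H
  Total hydrogens = 8.
Molecular formula: C8H8O2

C8H8O2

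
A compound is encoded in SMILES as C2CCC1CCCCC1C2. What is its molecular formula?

C10H18

Heavy atoms from the SMILES: 10 C.
Implicit hydrogens by atom environment:
  8 × C: 2 H each → 16
  2 × C: 1 H each → 2
  Total hydrogens = 18.
Molecular formula: C10H18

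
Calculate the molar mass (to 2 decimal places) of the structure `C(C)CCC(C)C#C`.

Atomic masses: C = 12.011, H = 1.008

Molecular formula: C8H14.
M = 8×12.011 + 14×1.008 = 110.20 g/mol.

110.20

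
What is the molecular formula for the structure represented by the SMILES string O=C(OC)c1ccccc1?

Heavy atoms from the SMILES: 8 C, 2 O.
Implicit hydrogens by atom environment:
  5 × C (aromatic): 1 H each → 5
  2 × O: no H
  1 × C: 3 H
  1 × C (aromatic): no H
  1 × C: no H
  Total hydrogens = 8.
Molecular formula: C8H8O2

C8H8O2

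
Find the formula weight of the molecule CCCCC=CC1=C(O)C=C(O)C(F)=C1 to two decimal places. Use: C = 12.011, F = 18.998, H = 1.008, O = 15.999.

210.25

Molecular formula: C12H15FO2.
M = 12×12.011 + 1×18.998 + 15×1.008 + 2×15.999 = 210.25 g/mol.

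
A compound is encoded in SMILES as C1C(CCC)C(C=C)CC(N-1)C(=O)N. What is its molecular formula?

C11H20N2O

Heavy atoms from the SMILES: 11 C, 2 N, 1 O.
Implicit hydrogens by atom environment:
  5 × C: 2 H each → 10
  4 × C: 1 H each → 4
  1 × C: 3 H
  1 × C: no H
  1 × N: 2 H
  1 × N: 1 H
  1 × O: no H
  Total hydrogens = 20.
Molecular formula: C11H20N2O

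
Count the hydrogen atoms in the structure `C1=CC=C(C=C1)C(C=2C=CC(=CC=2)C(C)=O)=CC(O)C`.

Hydrogens are implicit in SMILES; fill each atom to its normal valence:
  9 × C (aromatic): 1 H each → 9
  3 × C (aromatic): no H
  2 × C: 3 H each → 6
  2 × C: 1 H each → 2
  2 × C: no H
  1 × O: 1 H
  1 × O: no H
  Total hydrogens = 18.

18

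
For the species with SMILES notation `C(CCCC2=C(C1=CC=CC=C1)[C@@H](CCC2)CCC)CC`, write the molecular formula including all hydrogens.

C21H32

Heavy atoms from the SMILES: 21 C.
Implicit hydrogens by atom environment:
  10 × C: 2 H each → 20
  5 × C (aromatic): 1 H each → 5
  2 × C: 3 H each → 6
  2 × C: no H
  1 × C: 1 H
  1 × C (aromatic): no H
  Total hydrogens = 32.
Molecular formula: C21H32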